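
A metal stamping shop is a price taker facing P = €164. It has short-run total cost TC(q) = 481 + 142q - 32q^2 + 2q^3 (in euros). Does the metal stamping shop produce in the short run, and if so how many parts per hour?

Produce at q = 11

From TC, MC = TC'(q) = 142 - 64q + 6q^2 and AVC = VC/q = 142 - 32q + 2q^2.
AVC hits its minimum where MC = AVC, at q = 8, giving min AVC = 142 - 32·8 + 2·8^2 = €14.
Since P = €164 ≥ min AVC = €14, price covers variable cost and the firm should produce.
Set P = MC: 164 = 142 - 64q + 6q^2 → -22 - 64q + 6q^2 = 0. The roots are q = -1/3 and q = 11; the profit-maximizing output is on the rising part of MC, so q* = 11.
Check: AVC at q = 11 is €32 ≤ P, so revenue covers variable cost.
Profit = P·q − TC = 164·11 − 833 = €971.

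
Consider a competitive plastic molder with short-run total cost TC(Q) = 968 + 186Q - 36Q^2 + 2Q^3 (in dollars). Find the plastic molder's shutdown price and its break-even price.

Shutdown price = min AVC. AVC = 186 - 36Q + 2Q^2, with vertex at Q = 9 and minimum $24.
ATC = 968/Q + 186 - 36Q + 2Q^2. Setting dATC/dQ = −968/Q^2 − 36 + 4Q = 0 gives Q = 11 (since 4·11^3 − 36·11^2 = 968).
min ATC = 968/11 + 186 − 36·11 + 2·11^2 = $120. That is the break-even price.
Between these two prices the firm operates at a loss; above $120 it earns a profit.

Shutdown price = $24; break-even price = $120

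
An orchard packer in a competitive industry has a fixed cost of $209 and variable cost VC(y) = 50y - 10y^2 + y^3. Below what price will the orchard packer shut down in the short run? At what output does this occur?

The firm shuts down when price falls below the minimum of average variable cost. AVC = VC/y = 50 - 10y + y^2.
At the minimum of AVC, MC = AVC. MC = 50 - 20y + 3y^2; setting MC = AVC gives 2y^2 - 10y = 0, so y = 5. min AVC = 25.
The firm shuts down for any P below $25.

$25 per unit, at y = 5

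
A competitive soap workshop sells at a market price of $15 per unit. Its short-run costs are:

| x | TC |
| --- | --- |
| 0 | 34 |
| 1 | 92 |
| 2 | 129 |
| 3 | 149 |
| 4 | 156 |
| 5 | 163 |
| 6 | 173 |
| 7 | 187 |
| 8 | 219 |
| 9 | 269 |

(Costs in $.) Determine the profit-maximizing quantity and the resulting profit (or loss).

x = 0 (shut down); profit = -$34

Tabulate TR − TC: x=0: -34; x=1: -77; x=2: -99; x=3: -104; x=4: -96; x=5: -88; x=6: -83; x=7: -82; x=8: -99; x=9: -134.
Profit is highest at x = 0. Equivalently, the lowest AVC in the table is 153/7 ≈ $21.86 at x = 7, and P = $15 falls below it — price never covers variable cost, so the firm shuts down and loses only its fixed cost.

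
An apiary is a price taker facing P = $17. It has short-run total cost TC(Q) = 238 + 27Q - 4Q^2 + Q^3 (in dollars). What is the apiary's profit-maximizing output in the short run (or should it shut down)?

Shut down

Variable cost is VC = 27Q - 4Q^2 + Q^3, so AVC = VC/Q = 27 - 4Q + Q^2 and MC = dTC/dQ = 27 - 8Q + 3Q^2.
AVC hits its minimum where MC = AVC, at Q = 2, giving min AVC = 27 - 4·2 + 2^2 = $23.
P = $17 lies below min AVC = $23; no output level covers variable cost.
Shutting down limits the loss to fixed cost, $238.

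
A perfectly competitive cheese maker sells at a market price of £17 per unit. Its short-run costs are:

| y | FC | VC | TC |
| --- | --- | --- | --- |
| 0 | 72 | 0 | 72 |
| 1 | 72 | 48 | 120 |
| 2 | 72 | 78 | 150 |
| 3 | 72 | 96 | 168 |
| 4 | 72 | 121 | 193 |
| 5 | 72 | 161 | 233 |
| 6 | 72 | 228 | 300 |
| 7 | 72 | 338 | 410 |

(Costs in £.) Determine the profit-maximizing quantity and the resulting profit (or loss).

Compute π = P·y − TC at each output: y=0: -72; y=1: -103; y=2: -116; y=3: -117; y=4: -125; y=5: -148; y=6: -198; y=7: -291.
Profit is highest at y = 0. Equivalently, the lowest AVC in the table is 121/4 ≈ £30.25 at y = 4, and P = £17 falls below it — price never covers variable cost, so the firm shuts down and loses only its fixed cost.

y = 0 (shut down); profit = -£72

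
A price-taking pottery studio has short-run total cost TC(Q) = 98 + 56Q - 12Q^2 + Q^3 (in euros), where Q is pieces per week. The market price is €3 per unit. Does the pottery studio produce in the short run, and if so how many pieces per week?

Shut down

Variable cost is VC = 56Q - 12Q^2 + Q^3, so AVC = VC/Q = 56 - 12Q + Q^2 and MC = dTC/dQ = 56 - 24Q + 3Q^2.
The AVC parabola has its vertex at Q = 12/2 = 6, where AVC = 56 - 12·6 + 6^2 = €20.
P = €3 lies below min AVC = €20; no output level covers variable cost.
Best response: produce nothing and absorb the €98 fixed cost.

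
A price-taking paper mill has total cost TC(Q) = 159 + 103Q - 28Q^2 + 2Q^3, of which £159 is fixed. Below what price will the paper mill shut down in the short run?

£5 per unit

Short-run supply begins at min AVC. From VC = 103Q - 28Q^2 + 2Q^3, AVC = 103 - 28Q + 2Q^2.
dAVC/dQ = -28 + 4Q = 0 gives Q = 7. min AVC = 103 - 28·7 + 2·7^2 = 5.
For P < £5 the firm produces nothing.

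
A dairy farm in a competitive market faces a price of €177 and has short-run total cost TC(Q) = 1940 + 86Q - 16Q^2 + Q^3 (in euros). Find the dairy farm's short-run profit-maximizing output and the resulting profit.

AVC = 86 - 16Q + Q^2; min AVC = €22 at Q = 8. Since P = €177 ≥ min AVC, the firm produces.
MC = 86 - 32Q + 3Q^2. Setting P = MC and taking the root on the rising branch gives Q* = 13.
TR = 177·13 = 2301. TC = 1940 + 611 = 2551. Profit = 2301 − 2551 = -€250.
Shutting down would mean losing the fixed cost of €1940, so operating at a loss of €250 is better by €1690.

Profit = -€250 at Q = 13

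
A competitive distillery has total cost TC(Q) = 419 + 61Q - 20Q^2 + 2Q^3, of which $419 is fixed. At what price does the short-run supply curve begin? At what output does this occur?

$11 per unit, at Q = 5

Short-run supply begins at min AVC. From VC = 61Q - 20Q^2 + 2Q^3, AVC = 61 - 20Q + 2Q^2.
At the minimum of AVC, MC = AVC. MC = 61 - 40Q + 6Q^2; setting MC = AVC gives 4Q^2 - 20Q = 0, so Q = 5. min AVC = 11.
For P < $11 the firm produces nothing.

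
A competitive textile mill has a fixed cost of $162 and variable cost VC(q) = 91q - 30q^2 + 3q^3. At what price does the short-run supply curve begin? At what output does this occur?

Short-run supply begins at min AVC. From VC = 91q - 30q^2 + 3q^3, AVC = 91 - 30q + 3q^2.
At the minimum of AVC, MC = AVC. MC = 91 - 60q + 9q^2; setting MC = AVC gives 6q^2 - 30q = 0, so q = 5. min AVC = 16.
So the shutdown price is $16.

$16 per unit, at q = 5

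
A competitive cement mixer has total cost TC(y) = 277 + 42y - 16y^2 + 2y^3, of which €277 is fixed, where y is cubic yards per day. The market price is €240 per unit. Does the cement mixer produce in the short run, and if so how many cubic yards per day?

From TC, MC = TC'(y) = 42 - 32y + 6y^2 and AVC = VC/y = 42 - 16y + 2y^2.
AVC hits its minimum where MC = AVC, at y = 4, giving min AVC = 42 - 16·4 + 2·4^2 = €10.
P = €240 exceeds min AVC = €10, so the firm stays open.
Solving P = MC: -198 - 32y + 6y^2 = 0 ⇒ y = -11/3 or 9. On the upward-sloping branch, y* = 9.
Check: AVC at y = 9 is €60 ≤ P, so revenue covers variable cost.
Profit = P·y − TC = 240·9 − 817 = €1343.

Produce at y = 9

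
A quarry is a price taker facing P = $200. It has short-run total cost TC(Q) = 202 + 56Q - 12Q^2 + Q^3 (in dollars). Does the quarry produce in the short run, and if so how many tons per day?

Produce at Q = 12

From TC, MC = TC'(Q) = 56 - 24Q + 3Q^2 and AVC = VC/Q = 56 - 12Q + Q^2.
AVC is minimized where dAVC/dQ = -12 + 2Q = 0, at Q = 6; min AVC = 56 - 12·6 + 6^2 = $20.
P = $200 exceeds min AVC = $20, so the firm stays open.
Set P = MC: 200 = 56 - 24Q + 3Q^2 → -144 - 24Q + 3Q^2 = 0. The roots are Q = -4 and Q = 12; the profit-maximizing output is on the rising part of MC, so Q* = 12.
Check: AVC at Q = 12 is $56 ≤ P, so revenue covers variable cost.
Profit = P·Q − TC = 200·12 − 874 = $1526.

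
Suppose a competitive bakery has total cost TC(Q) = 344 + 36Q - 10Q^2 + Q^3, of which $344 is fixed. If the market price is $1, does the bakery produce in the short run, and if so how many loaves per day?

Shut down

Variable cost is VC = 36Q - 10Q^2 + Q^3, so AVC = VC/Q = 36 - 10Q + Q^2 and MC = dTC/dQ = 36 - 20Q + 3Q^2.
AVC is minimized where dAVC/dQ = -10 + 2Q = 0, at Q = 5; min AVC = 36 - 10·5 + 5^2 = $11.
P = $1 lies below min AVC = $11; no output level covers variable cost.
Shutting down limits the loss to fixed cost, $344.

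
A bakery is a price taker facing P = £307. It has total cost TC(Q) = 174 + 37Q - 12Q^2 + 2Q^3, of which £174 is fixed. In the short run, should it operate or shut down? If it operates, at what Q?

Produce at Q = 9

Strip out fixed cost: VC = 37Q - 12Q^2 + 2Q^3. Then AVC = 37 - 12Q + 2Q^2 and MC = 37 - 24Q + 6Q^2.
AVC is minimized where dAVC/dQ = -12 + 4Q = 0, at Q = 3; min AVC = 37 - 12·3 + 2·3^2 = £19.
Since P = £307 ≥ min AVC = £19, price covers variable cost and the firm should produce.
P = MC gives -270 - 24Q + 6Q^2 = 0, with roots -5 and 9. Take the larger (rising MC): Q* = 9.
Check: AVC at Q = 9 is £91 ≤ P, so revenue covers variable cost.
Profit = P·Q − TC = 307·9 − 993 = £1770.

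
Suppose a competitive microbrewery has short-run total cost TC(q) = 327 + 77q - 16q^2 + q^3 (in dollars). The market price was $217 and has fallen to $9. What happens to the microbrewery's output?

Output falls from 14 to 0 (the firm shuts down)

AVC = 77 - 16q + q^2, minimized at q = 8 where min AVC = $13. MC = 77 - 32q + 3q^2.
At P = $217 ≥ min AVC, set P = MC on the rising branch: q = 14.
At P = $9 < min AVC = $13, price no longer covers variable cost at any output, so the firm shuts down: q = 0.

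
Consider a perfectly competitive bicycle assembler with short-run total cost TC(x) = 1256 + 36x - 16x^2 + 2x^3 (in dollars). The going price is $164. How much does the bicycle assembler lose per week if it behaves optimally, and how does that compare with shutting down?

AVC = 36 - 16x + 2x^2 has its minimum $4 at x = 4; price $164 clears that bar, so the firm operates.
MC = 36 - 32x + 6x^2. Setting P = MC and taking the root on the rising branch gives x* = 8.
TR = 164·8 = 1312. TC = 1256 + 288 = 1544. Profit = 1312 − 1544 = -$232.
That loss of $232 beats the $1256 the firm would lose by shutting down; producing recovers $1024 of fixed cost.

Profit = -$232 at x = 8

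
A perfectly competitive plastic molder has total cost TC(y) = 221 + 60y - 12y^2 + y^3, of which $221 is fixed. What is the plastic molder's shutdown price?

$24 per unit

The shutdown price is the minimum of AVC. VC = 60y - 12y^2 + y^3, so AVC = 60 - 12y + y^2.
At the minimum of AVC, MC = AVC. MC = 60 - 24y + 3y^2; setting MC = AVC gives 2y^2 - 12y = 0, so y = 6. min AVC = 24.
The firm shuts down for any P below $24.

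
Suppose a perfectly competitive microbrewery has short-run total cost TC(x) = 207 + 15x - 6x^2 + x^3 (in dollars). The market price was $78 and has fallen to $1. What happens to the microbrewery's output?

MC = 15 - 12x + 3x^2; the shutdown threshold is min AVC = $6 (at x = 3).
With P = $78 above the shutdown price, P = MC gives x = 7.
At P = $1 < min AVC = $6, price no longer covers variable cost at any output, so the firm shuts down: x = 0.

Output falls from 7 to 0 (the firm shuts down)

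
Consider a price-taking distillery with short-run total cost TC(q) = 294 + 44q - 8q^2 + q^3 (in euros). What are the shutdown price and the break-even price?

AVC = 44 - 8q + q^2; minimized at q = 4, giving min AVC = €28. That is the shutdown price.
ATC = 294/q + 44 - 8q + q^2. Setting dATC/dq = −294/q^2 − 8 + 2q = 0 gives q = 7 (since 2·7^3 − 8·7^2 = 294).
min ATC = 294/7 + 44 − 8·7 + 7^2 = €79. That is the break-even price.
For €28 ≤ P < €79 the firm produces at a loss; below €28 it shuts down.

Shutdown price = €28; break-even price = €79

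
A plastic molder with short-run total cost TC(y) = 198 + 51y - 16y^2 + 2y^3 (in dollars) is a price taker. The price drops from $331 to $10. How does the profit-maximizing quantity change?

AVC = 51 - 16y + 2y^2, minimized at y = 4 where min AVC = $19. MC = 51 - 32y + 6y^2.
With P = $331 above the shutdown price, P = MC gives y = 10.
At P = $10 < min AVC = $19, price no longer covers variable cost at any output, so the firm shuts down: y = 0.

Output falls from 10 to 0 (the firm shuts down)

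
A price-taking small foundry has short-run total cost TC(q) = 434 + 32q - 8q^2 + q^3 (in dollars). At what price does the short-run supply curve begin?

$16 per unit

The shutdown price is the minimum of AVC. VC = 32q - 8q^2 + q^3, so AVC = 32 - 8q + q^2.
At the minimum of AVC, MC = AVC. MC = 32 - 16q + 3q^2; setting MC = AVC gives 2q^2 - 8q = 0, so q = 4. min AVC = 16.
The firm shuts down for any P below $16.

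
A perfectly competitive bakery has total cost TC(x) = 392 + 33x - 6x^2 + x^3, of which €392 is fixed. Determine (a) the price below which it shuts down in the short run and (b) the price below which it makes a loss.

AVC = 33 - 6x + x^2; minimized at x = 3, giving min AVC = €24. That is the shutdown price.
ATC = 392/x + 33 - 6x + x^2. Setting dATC/dx = −392/x^2 − 6 + 2x = 0 gives x = 7 (since 2·7^3 − 6·7^2 = 392).
min ATC = 392/7 + 33 − 6·7 + 7^2 = €96. That is the break-even price.
For €24 ≤ P < €96 the firm produces at a loss; below €24 it shuts down.

Shutdown price = €24; break-even price = €96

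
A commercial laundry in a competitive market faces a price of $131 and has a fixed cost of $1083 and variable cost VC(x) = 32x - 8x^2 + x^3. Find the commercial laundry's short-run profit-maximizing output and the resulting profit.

AVC = 32 - 8x + x^2 has its minimum $16 at x = 4; price $131 clears that bar, so the firm operates.
With MC = 32 - 16x + 3x^2, P = MC on the upward-sloping part at x* = 9.
TR = 131·9 = 1179. TC = 1083 + 369 = 1452. Profit = 1179 − 1452 = -$273.
That loss of $273 beats the $1083 the firm would lose by shutting down; producing recovers $810 of fixed cost.

Profit = -$273 at x = 9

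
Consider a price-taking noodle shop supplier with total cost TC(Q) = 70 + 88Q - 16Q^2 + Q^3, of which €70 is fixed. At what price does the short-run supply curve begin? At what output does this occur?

Short-run supply begins at min AVC. From VC = 88Q - 16Q^2 + Q^3, AVC = 88 - 16Q + Q^2.
At the minimum of AVC, MC = AVC. MC = 88 - 32Q + 3Q^2; setting MC = AVC gives 2Q^2 - 16Q = 0, so Q = 8. min AVC = 24.
So the shutdown price is €24.

€24 per unit, at Q = 8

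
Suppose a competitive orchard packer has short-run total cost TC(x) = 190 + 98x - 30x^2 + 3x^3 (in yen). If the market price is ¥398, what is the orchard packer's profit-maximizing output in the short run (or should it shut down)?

Produce at x = 10

Strip out fixed cost: VC = 98x - 30x^2 + 3x^3. Then AVC = 98 - 30x + 3x^2 and MC = 98 - 60x + 9x^2.
AVC is minimized where dAVC/dx = -30 + 6x = 0, at x = 5; min AVC = 98 - 30·5 + 3·5^2 = ¥23.
P = ¥398 exceeds min AVC = ¥23, so the firm stays open.
Solving P = MC: -300 - 60x + 9x^2 = 0 ⇒ x = -10/3 or 10. On the upward-sloping branch, x* = 10.
Check: AVC at x = 10 is ¥98 ≤ P, so revenue covers variable cost.
Profit = P·x − TC = 398·10 − 1170 = ¥2810.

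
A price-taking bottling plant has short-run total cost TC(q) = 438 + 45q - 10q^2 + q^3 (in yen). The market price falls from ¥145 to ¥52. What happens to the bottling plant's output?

Output falls from 10 to 7

MC = 45 - 20q + 3q^2; the shutdown threshold is min AVC = ¥20 (at q = 5).
With P = ¥145 above the shutdown price, P = MC gives q = 10.
At P = ¥52 ≥ min AVC, set P = MC: q = 7. The firm stays open but cuts output.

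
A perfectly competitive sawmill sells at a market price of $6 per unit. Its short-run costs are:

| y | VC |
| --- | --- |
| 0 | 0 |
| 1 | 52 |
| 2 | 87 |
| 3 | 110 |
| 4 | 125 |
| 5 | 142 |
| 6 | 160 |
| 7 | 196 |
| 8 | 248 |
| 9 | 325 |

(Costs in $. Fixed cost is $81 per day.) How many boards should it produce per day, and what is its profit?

y = 0 (shut down); profit = -$81

Tabulate TR − TC: y=0: -81; y=1: -127; y=2: -156; y=3: -173; y=4: -182; y=5: -193; y=6: -205; y=7: -235; y=8: -281; y=9: -352.
Profit is highest at y = 0. Equivalently, the lowest AVC in the table is 160/6 ≈ $26.67 at y = 6, and P = $6 falls below it — price never covers variable cost, so the firm shuts down and loses only its fixed cost.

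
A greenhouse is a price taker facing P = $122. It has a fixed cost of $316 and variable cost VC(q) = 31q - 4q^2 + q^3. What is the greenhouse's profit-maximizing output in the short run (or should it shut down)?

Produce at q = 7

Variable cost is VC = 31q - 4q^2 + q^3, so AVC = VC/q = 31 - 4q + q^2 and MC = dTC/dq = 31 - 8q + 3q^2.
AVC hits its minimum where MC = AVC, at q = 2, giving min AVC = 31 - 4·2 + 2^2 = $27.
P = $122 exceeds min AVC = $27, so the firm stays open.
Set P = MC: 122 = 31 - 8q + 3q^2 → -91 - 8q + 3q^2 = 0. The roots are q = -13/3 and q = 7; the profit-maximizing output is on the rising part of MC, so q* = 7.
Check: AVC at q = 7 is $52 ≤ P, so revenue covers variable cost.
Profit = P·q − TC = 122·7 − 680 = $174.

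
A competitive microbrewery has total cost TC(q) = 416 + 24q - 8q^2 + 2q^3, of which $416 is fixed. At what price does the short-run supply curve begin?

The shutdown price is the minimum of AVC. VC = 24q - 8q^2 + 2q^3, so AVC = 24 - 8q + 2q^2.
dAVC/dq = -8 + 4q = 0 gives q = 2. min AVC = 24 - 8·2 + 2·2^2 = 16.
The firm shuts down for any P below $16.

$16 per unit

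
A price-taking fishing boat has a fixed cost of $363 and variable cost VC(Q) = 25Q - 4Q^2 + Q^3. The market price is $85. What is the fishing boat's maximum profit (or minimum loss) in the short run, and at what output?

Profit = -$75 at Q = 6

AVC = 25 - 4Q + Q^2 has its minimum $21 at Q = 2; price $85 clears that bar, so the firm operates.
MC = 25 - 8Q + 3Q^2. Setting P = MC and taking the root on the rising branch gives Q* = 6.
TR = 85·6 = 510. TC = 363 + 222 = 585. Profit = 510 − 585 = -$75.
Shutting down would mean losing the fixed cost of $363, so operating at a loss of $75 is better by $288.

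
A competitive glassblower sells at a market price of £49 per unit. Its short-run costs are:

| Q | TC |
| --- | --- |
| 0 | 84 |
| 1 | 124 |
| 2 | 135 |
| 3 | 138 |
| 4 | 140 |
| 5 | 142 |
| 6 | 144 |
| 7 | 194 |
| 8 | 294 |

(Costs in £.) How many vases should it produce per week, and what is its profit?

Q = 6; profit = £150

Profit at each row (π = 49Q − TC): Q=0: -84; Q=1: -75; Q=2: -37; Q=3: 9; Q=4: 56; Q=5: 103; Q=6: 150; Q=7: 149; Q=8: 98.
Profit is maximized at Q = 6. AVC there is 60/6 = £10 ≤ P, so producing beats shutting down (which would give -£84).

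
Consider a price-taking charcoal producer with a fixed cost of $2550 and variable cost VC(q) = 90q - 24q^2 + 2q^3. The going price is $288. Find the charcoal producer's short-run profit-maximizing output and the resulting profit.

Profit = -$130 at q = 11

AVC = 90 - 24q + 2q^2 has its minimum $18 at q = 6; price $288 clears that bar, so the firm operates.
MC = 90 - 48q + 6q^2. Setting P = MC and taking the root on the rising branch gives q* = 11.
TR = 288·11 = 3168. TC = 2550 + 748 = 3298. Profit = 3168 − 3298 = -$130.
Shutting down would mean losing the fixed cost of $2550, so operating at a loss of $130 is better by $2420.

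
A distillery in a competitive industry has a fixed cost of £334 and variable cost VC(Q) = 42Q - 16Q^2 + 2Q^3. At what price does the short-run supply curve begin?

£10 per unit

Short-run supply begins at min AVC. From VC = 42Q - 16Q^2 + 2Q^3, AVC = 42 - 16Q + 2Q^2.
dAVC/dQ = -16 + 4Q = 0 gives Q = 4. min AVC = 42 - 16·4 + 2·4^2 = 10.
So the shutdown price is £10.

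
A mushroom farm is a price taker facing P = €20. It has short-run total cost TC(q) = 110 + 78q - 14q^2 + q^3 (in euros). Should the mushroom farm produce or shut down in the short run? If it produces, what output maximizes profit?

Strip out fixed cost: VC = 78q - 14q^2 + q^3. Then AVC = 78 - 14q + q^2 and MC = 78 - 28q + 3q^2.
The AVC parabola has its vertex at q = 14/2 = 7, where AVC = 78 - 14·7 + 7^2 = €29.
With P < min AVC (€20 < €29), every unit sold adds to the loss.
The firm minimizes its loss by shutting down and losing only its fixed cost of €110.

Shut down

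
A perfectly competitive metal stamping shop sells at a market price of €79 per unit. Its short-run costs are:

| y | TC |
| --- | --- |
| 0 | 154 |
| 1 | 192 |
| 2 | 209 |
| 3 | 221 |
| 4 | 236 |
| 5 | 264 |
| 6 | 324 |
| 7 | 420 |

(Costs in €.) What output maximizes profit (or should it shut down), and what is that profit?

y = 6; profit = €150

Compute π = P·y − TC at each output: y=0: -154; y=1: -113; y=2: -51; y=3: 16; y=4: 80; y=5: 131; y=6: 150; y=7: 133.
Profit is maximized at y = 6. AVC there is 170/6 = €28.33 ≤ P, so producing beats shutting down (which would give -€154).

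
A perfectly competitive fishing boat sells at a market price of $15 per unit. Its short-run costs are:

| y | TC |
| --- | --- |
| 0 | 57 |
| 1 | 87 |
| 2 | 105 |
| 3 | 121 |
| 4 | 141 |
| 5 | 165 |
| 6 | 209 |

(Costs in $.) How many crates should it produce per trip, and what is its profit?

y = 0 (shut down); profit = -$57

Tabulate TR − TC: y=0: -57; y=1: -72; y=2: -75; y=3: -76; y=4: -81; y=5: -90; y=6: -119.
Profit is highest at y = 0. Equivalently, the lowest AVC in the table is 84/4 ≈ $21 at y = 4, and P = $15 falls below it — price never covers variable cost, so the firm shuts down and loses only its fixed cost.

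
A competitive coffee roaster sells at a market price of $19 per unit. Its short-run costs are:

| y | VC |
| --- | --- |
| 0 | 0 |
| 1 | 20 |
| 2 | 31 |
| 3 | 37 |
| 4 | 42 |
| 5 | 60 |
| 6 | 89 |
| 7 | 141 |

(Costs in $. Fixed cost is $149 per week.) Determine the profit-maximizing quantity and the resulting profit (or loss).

y = 5; profit = -$114

Profit at each row (π = 19y − TC): y=0: -149; y=1: -150; y=2: -142; y=3: -129; y=4: -115; y=5: -114; y=6: -124; y=7: -157.
Profit is maximized at y = 5. AVC there is 60/5 = $12 ≤ P, so producing beats shutting down (which would give -$149).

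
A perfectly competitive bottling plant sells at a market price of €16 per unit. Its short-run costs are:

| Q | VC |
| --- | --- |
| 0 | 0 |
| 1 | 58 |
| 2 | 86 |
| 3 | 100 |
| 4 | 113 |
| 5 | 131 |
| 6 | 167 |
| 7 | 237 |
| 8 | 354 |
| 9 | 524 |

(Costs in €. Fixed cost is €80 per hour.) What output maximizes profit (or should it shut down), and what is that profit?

Compute π = P·Q − TC at each output: Q=0: -80; Q=1: -122; Q=2: -134; Q=3: -132; Q=4: -129; Q=5: -131; Q=6: -151; Q=7: -205; Q=8: -306; Q=9: -460.
Profit is highest at Q = 0. Equivalently, the lowest AVC in the table is 131/5 ≈ €26.20 at Q = 5, and P = €16 falls below it — price never covers variable cost, so the firm shuts down and loses only its fixed cost.

Q = 0 (shut down); profit = -€80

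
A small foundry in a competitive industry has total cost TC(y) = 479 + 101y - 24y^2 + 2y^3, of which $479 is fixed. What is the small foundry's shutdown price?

$29 per unit

The firm shuts down when price falls below the minimum of average variable cost. AVC = VC/y = 101 - 24y + 2y^2.
dAVC/dy = -24 + 4y = 0 gives y = 6. min AVC = 101 - 24·6 + 2·6^2 = 29.
For P < $29 the firm produces nothing.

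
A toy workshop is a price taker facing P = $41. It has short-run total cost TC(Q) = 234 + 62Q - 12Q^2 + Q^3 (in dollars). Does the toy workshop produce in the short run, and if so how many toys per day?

Produce at Q = 7

Variable cost is VC = 62Q - 12Q^2 + Q^3, so AVC = VC/Q = 62 - 12Q + Q^2 and MC = dTC/dQ = 62 - 24Q + 3Q^2.
The AVC parabola has its vertex at Q = 12/2 = 6, where AVC = 62 - 12·6 + 6^2 = $26.
Because $41 ≥ $26, revenue can cover variable cost; the firm operates.
Solving P = MC: 21 - 24Q + 3Q^2 = 0 ⇒ Q = 1 or 7. On the upward-sloping branch, Q* = 7.
Check: AVC at Q = 7 is $27 ≤ P, so revenue covers variable cost.
Profit = P·Q − TC = 41·7 − 423 = -$136, a loss, but smaller than the $234 fixed cost the firm would lose by shutting down.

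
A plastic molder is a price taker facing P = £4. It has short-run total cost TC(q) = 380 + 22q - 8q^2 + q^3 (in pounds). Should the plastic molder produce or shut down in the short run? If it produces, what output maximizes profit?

Shut down

Strip out fixed cost: VC = 22q - 8q^2 + q^3. Then AVC = 22 - 8q + q^2 and MC = 22 - 16q + 3q^2.
The AVC parabola has its vertex at q = 8/2 = 4, where AVC = 22 - 8·4 + 4^2 = £6.
Since P = £4 < min AVC = £6, price fails to cover variable cost at any output.
Shutting down limits the loss to fixed cost, £380.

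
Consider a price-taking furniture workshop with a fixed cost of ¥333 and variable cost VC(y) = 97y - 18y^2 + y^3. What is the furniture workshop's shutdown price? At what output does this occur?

¥16 per unit, at y = 9

The firm shuts down when price falls below the minimum of average variable cost. AVC = VC/y = 97 - 18y + y^2.
At the minimum of AVC, MC = AVC. MC = 97 - 36y + 3y^2; setting MC = AVC gives 2y^2 - 18y = 0, so y = 9. min AVC = 16.
For P < ¥16 the firm produces nothing.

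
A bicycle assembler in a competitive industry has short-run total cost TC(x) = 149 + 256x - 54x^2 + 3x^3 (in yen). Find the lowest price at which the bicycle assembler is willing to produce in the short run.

The shutdown price is the minimum of AVC. VC = 256x - 54x^2 + 3x^3, so AVC = 256 - 54x + 3x^2.
dAVC/dx = -54 + 6x = 0 gives x = 9. min AVC = 256 - 54·9 + 3·9^2 = 13.
The firm shuts down for any P below ¥13.

¥13 per unit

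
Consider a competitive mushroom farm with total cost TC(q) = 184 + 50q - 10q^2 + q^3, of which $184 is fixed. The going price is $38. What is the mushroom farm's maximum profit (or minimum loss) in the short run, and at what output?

AVC = 50 - 10q + q^2 has its minimum $25 at q = 5; price $38 clears that bar, so the firm operates.
With MC = 50 - 20q + 3q^2, P = MC on the upward-sloping part at q* = 6.
TR = 38·6 = 228. TC = 184 + 156 = 340. Profit = 228 − 340 = -$112.
That loss of $112 beats the $184 the firm would lose by shutting down; producing recovers $72 of fixed cost.

Profit = -$112 at q = 6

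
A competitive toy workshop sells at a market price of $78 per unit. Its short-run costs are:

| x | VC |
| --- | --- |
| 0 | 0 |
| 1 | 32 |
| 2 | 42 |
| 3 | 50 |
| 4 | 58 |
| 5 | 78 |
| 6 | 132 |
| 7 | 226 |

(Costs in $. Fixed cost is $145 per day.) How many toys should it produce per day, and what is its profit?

Compute π = P·x − TC at each output: x=0: -145; x=1: -99; x=2: -31; x=3: 39; x=4: 109; x=5: 167; x=6: 191; x=7: 175.
Profit is maximized at x = 6. AVC there is 132/6 = $22 ≤ P, so producing beats shutting down (which would give -$145).

x = 6; profit = $191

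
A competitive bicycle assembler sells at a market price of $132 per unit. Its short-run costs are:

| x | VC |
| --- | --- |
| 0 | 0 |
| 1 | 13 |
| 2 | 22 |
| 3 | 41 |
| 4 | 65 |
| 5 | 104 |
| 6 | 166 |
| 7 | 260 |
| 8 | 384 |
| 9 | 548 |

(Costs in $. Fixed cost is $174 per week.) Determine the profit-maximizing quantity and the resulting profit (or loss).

x = 8; profit = $498

Tabulate TR − TC: x=0: -174; x=1: -55; x=2: 68; x=3: 181; x=4: 289; x=5: 382; x=6: 452; x=7: 490; x=8: 498; x=9: 466.
Profit is maximized at x = 8. AVC there is 384/8 = $48 ≤ P, so producing beats shutting down (which would give -$174).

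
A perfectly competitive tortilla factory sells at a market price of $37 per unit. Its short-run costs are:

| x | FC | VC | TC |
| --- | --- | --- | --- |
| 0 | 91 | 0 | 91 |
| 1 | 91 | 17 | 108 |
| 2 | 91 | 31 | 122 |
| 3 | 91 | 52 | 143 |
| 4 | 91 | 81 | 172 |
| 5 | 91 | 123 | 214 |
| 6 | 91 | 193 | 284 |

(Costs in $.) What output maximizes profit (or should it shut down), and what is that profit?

Tabulate TR − TC: x=0: -91; x=1: -71; x=2: -48; x=3: -32; x=4: -24; x=5: -29; x=6: -62.
Profit is maximized at x = 4. AVC there is 81/4 = $20.25 ≤ P, so producing beats shutting down (which would give -$91).

x = 4; profit = -$24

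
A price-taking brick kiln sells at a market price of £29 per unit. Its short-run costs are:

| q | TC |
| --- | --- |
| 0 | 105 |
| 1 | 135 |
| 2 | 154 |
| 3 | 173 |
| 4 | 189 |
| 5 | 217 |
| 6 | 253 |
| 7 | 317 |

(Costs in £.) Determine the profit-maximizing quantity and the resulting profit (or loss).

q = 5; profit = -£72

Tabulate TR − TC: q=0: -105; q=1: -106; q=2: -96; q=3: -86; q=4: -73; q=5: -72; q=6: -79; q=7: -114.
Profit is maximized at q = 5. AVC there is 112/5 = £22.40 ≤ P, so producing beats shutting down (which would give -£105).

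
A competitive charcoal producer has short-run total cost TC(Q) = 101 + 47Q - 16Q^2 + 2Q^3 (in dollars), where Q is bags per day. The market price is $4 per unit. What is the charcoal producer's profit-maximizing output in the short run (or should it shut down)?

Shut down

Variable cost is VC = 47Q - 16Q^2 + 2Q^3, so AVC = VC/Q = 47 - 16Q + 2Q^2 and MC = dTC/dQ = 47 - 32Q + 6Q^2.
The AVC parabola has its vertex at Q = 16/4 = 4, where AVC = 47 - 16·4 + 2·4^2 = $15.
Since P = $4 < min AVC = $15, price fails to cover variable cost at any output.
Shutting down limits the loss to fixed cost, $101.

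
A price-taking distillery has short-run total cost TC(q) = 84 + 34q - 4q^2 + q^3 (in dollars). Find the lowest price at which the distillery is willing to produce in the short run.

Short-run supply begins at min AVC. From VC = 34q - 4q^2 + q^3, AVC = 34 - 4q + q^2.
At the minimum of AVC, MC = AVC. MC = 34 - 8q + 3q^2; setting MC = AVC gives 2q^2 - 4q = 0, so q = 2. min AVC = 30.
The firm shuts down for any P below $30.

$30 per unit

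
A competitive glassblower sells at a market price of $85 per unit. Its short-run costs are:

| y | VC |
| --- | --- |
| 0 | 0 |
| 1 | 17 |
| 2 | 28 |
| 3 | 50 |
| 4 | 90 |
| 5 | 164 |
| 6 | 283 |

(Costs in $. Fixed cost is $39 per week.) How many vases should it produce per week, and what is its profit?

Profit at each row (π = 85y − TC): y=0: -39; y=1: 29; y=2: 103; y=3: 166; y=4: 211; y=5: 222; y=6: 188.
Profit is maximized at y = 5. AVC there is 164/5 = $32.80 ≤ P, so producing beats shutting down (which would give -$39).

y = 5; profit = $222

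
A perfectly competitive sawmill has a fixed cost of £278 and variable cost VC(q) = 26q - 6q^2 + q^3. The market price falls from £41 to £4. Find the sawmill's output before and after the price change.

Output falls from 5 to 0 (the firm shuts down)

AVC = 26 - 6q + q^2, minimized at q = 3 where min AVC = £17. MC = 26 - 12q + 3q^2.
With P = £41 above the shutdown price, P = MC gives q = 5.
At P = £4 < min AVC = £17, price no longer covers variable cost at any output, so the firm shuts down: q = 0.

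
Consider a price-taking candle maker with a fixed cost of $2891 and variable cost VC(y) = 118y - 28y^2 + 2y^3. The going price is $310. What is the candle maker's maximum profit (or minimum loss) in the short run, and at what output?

Profit = -$11 at y = 12

AVC = 118 - 28y + 2y^2 has its minimum $20 at y = 7; price $310 clears that bar, so the firm operates.
With MC = 118 - 56y + 6y^2, P = MC on the upward-sloping part at y* = 12.
TR = 310·12 = 3720. TC = 2891 + 840 = 3731. Profit = 3720 − 3731 = -$11.
By producing, the firm covers all variable cost plus $2880 of fixed cost; shutting down would lose the full $2891.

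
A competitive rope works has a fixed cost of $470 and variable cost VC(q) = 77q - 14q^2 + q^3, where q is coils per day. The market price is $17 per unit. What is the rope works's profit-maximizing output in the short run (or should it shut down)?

Variable cost is VC = 77q - 14q^2 + q^3, so AVC = VC/q = 77 - 14q + q^2 and MC = dTC/dq = 77 - 28q + 3q^2.
AVC is minimized where dAVC/dq = -14 + 2q = 0, at q = 7; min AVC = 77 - 14·7 + 7^2 = $28.
Since P = $17 < min AVC = $28, price fails to cover variable cost at any output.
Shutting down limits the loss to fixed cost, $470.

Shut down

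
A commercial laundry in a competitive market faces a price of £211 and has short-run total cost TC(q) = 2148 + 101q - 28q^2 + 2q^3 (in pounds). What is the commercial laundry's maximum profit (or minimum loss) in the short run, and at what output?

Profit = -£212 at q = 11

AVC = 101 - 28q + 2q^2 has its minimum £3 at q = 7; price £211 clears that bar, so the firm operates.
MC = 101 - 56q + 6q^2. Setting P = MC and taking the root on the rising branch gives q* = 11.
TR = 211·11 = 2321. TC = 2148 + 385 = 2533. Profit = 2321 − 2533 = -£212.
That loss of £212 beats the £2148 the firm would lose by shutting down; producing recovers £1936 of fixed cost.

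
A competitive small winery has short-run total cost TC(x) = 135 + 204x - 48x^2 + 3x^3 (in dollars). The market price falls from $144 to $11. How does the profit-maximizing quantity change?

AVC = 204 - 48x + 3x^2, minimized at x = 8 where min AVC = $12. MC = 204 - 96x + 9x^2.
With P = $144 above the shutdown price, P = MC gives x = 10.
At P = $11 < min AVC = $12, price no longer covers variable cost at any output, so the firm shuts down: x = 0.

Output falls from 10 to 0 (the firm shuts down)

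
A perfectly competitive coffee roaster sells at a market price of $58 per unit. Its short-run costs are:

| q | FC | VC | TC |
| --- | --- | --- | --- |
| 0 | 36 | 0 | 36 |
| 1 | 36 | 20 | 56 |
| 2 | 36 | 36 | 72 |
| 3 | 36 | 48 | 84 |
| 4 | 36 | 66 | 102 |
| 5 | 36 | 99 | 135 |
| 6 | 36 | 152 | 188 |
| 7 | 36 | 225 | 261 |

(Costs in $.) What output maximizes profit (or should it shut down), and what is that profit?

q = 6; profit = $160

Tabulate TR − TC: q=0: -36; q=1: 2; q=2: 44; q=3: 90; q=4: 130; q=5: 155; q=6: 160; q=7: 145.
Profit is maximized at q = 6. AVC there is 152/6 = $25.33 ≤ P, so producing beats shutting down (which would give -$36).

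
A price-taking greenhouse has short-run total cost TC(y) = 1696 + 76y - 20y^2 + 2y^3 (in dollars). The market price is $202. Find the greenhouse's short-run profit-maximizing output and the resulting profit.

Profit = -$400 at y = 9

AVC = 76 - 20y + 2y^2; min AVC = $26 at y = 5. Since P = $202 ≥ min AVC, the firm produces.
With MC = 76 - 40y + 6y^2, P = MC on the upward-sloping part at y* = 9.
TR = 202·9 = 1818. TC = 1696 + 522 = 2218. Profit = 1818 − 2218 = -$400.
That loss of $400 beats the $1696 the firm would lose by shutting down; producing recovers $1296 of fixed cost.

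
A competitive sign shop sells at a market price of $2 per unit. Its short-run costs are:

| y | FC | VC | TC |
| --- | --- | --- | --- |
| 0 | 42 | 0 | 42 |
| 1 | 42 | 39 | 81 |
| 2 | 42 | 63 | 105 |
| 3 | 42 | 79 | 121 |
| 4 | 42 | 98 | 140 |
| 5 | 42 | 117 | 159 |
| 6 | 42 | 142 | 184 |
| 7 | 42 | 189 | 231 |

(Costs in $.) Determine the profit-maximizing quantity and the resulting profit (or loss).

Tabulate TR − TC: y=0: -42; y=1: -79; y=2: -101; y=3: -115; y=4: -132; y=5: -149; y=6: -172; y=7: -217.
Profit is highest at y = 0. Equivalently, the lowest AVC in the table is 117/5 ≈ $23.40 at y = 5, and P = $2 falls below it — price never covers variable cost, so the firm shuts down and loses only its fixed cost.

y = 0 (shut down); profit = -$42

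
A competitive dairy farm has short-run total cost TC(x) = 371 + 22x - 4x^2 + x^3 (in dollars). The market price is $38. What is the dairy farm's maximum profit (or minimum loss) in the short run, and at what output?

AVC = 22 - 4x + x^2; min AVC = $18 at x = 2. Since P = $38 ≥ min AVC, the firm produces.
MC = 22 - 8x + 3x^2. Setting P = MC and taking the root on the rising branch gives x* = 4.
TR = 38·4 = 152. TC = 371 + 88 = 459. Profit = 152 − 459 = -$307.
Shutting down would mean losing the fixed cost of $371, so operating at a loss of $307 is better by $64.

Profit = -$307 at x = 4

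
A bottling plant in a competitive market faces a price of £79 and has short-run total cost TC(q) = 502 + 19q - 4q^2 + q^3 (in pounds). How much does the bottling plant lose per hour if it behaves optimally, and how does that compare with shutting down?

Profit = -£214 at q = 6

AVC = 19 - 4q + q^2 has its minimum £15 at q = 2; price £79 clears that bar, so the firm operates.
MC = 19 - 8q + 3q^2. Setting P = MC and taking the root on the rising branch gives q* = 6.
TR = 79·6 = 474. TC = 502 + 186 = 688. Profit = 474 − 688 = -£214.
Shutting down would mean losing the fixed cost of £502, so operating at a loss of £214 is better by £288.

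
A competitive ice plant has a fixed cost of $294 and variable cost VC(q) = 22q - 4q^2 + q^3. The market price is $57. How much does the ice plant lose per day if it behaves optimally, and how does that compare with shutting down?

AVC = 22 - 4q + q^2 has its minimum $18 at q = 2; price $57 clears that bar, so the firm operates.
With MC = 22 - 8q + 3q^2, P = MC on the upward-sloping part at q* = 5.
TR = 57·5 = 285. TC = 294 + 135 = 429. Profit = 285 − 429 = -$144.
By producing, the firm covers all variable cost plus $150 of fixed cost; shutting down would lose the full $294.

Profit = -$144 at q = 5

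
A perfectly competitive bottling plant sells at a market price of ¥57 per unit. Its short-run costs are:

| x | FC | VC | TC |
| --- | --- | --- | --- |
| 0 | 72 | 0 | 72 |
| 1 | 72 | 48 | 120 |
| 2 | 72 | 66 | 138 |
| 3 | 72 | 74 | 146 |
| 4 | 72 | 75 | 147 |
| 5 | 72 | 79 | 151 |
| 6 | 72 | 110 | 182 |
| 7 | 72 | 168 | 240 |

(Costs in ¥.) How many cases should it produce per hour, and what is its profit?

x = 6; profit = ¥160

Tabulate TR − TC: x=0: -72; x=1: -63; x=2: -24; x=3: 25; x=4: 81; x=5: 134; x=6: 160; x=7: 159.
Profit is maximized at x = 6. AVC there is 110/6 = ¥18.33 ≤ P, so producing beats shutting down (which would give -¥72).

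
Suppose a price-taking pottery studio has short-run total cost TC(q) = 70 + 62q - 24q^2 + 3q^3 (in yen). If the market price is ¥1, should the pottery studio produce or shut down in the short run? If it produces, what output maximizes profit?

From TC, MC = TC'(q) = 62 - 48q + 9q^2 and AVC = VC/q = 62 - 24q + 3q^2.
AVC is minimized where dAVC/dq = -24 + 6q = 0, at q = 4; min AVC = 62 - 24·4 + 3·4^2 = ¥14.
P = ¥1 lies below min AVC = ¥14; no output level covers variable cost.
The firm minimizes its loss by shutting down and losing only its fixed cost of ¥70.

Shut down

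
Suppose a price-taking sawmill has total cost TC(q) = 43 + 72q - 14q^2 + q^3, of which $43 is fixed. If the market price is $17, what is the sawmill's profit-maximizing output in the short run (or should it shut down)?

Strip out fixed cost: VC = 72q - 14q^2 + q^3. Then AVC = 72 - 14q + q^2 and MC = 72 - 28q + 3q^2.
AVC hits its minimum where MC = AVC, at q = 7, giving min AVC = 72 - 14·7 + 7^2 = $23.
With P < min AVC ($17 < $23), every unit sold adds to the loss.
Best response: produce nothing and absorb the $43 fixed cost.

Shut down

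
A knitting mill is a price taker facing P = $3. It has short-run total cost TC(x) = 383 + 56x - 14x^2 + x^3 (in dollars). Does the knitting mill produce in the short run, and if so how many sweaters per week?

Variable cost is VC = 56x - 14x^2 + x^3, so AVC = VC/x = 56 - 14x + x^2 and MC = dTC/dx = 56 - 28x + 3x^2.
The AVC parabola has its vertex at x = 14/2 = 7, where AVC = 56 - 14·7 + 7^2 = $7.
With P < min AVC ($3 < $7), every unit sold adds to the loss.
Best response: produce nothing and absorb the $383 fixed cost.

Shut down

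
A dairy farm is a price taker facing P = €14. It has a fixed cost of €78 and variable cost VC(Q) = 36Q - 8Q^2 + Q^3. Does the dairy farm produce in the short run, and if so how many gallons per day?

Shut down

Strip out fixed cost: VC = 36Q - 8Q^2 + Q^3. Then AVC = 36 - 8Q + Q^2 and MC = 36 - 16Q + 3Q^2.
The AVC parabola has its vertex at Q = 8/2 = 4, where AVC = 36 - 8·4 + 4^2 = €20.
P = €14 lies below min AVC = €20; no output level covers variable cost.
Best response: produce nothing and absorb the €78 fixed cost.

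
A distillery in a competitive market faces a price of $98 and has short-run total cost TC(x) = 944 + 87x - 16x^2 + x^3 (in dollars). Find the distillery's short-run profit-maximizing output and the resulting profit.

AVC = 87 - 16x + x^2; min AVC = $23 at x = 8. Since P = $98 ≥ min AVC, the firm produces.
MC = 87 - 32x + 3x^2. Setting P = MC and taking the root on the rising branch gives x* = 11.
TR = 98·11 = 1078. TC = 944 + 352 = 1296. Profit = 1078 − 1296 = -$218.
Shutting down would mean losing the fixed cost of $944, so operating at a loss of $218 is better by $726.

Profit = -$218 at x = 11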